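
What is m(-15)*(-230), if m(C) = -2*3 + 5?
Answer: 230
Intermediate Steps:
m(C) = -1 (m(C) = -6 + 5 = -1)
m(-15)*(-230) = -1*(-230) = 230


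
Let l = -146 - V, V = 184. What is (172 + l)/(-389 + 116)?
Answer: 158/273 ≈ 0.57875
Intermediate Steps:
l = -330 (l = -146 - 1*184 = -146 - 184 = -330)
(172 + l)/(-389 + 116) = (172 - 330)/(-389 + 116) = -158/(-273) = -158*(-1/273) = 158/273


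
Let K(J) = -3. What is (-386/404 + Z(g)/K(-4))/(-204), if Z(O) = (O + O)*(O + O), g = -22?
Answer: 391651/123624 ≈ 3.1681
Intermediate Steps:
Z(O) = 4*O² (Z(O) = (2*O)*(2*O) = 4*O²)
(-386/404 + Z(g)/K(-4))/(-204) = (-386/404 + (4*(-22)²)/(-3))/(-204) = (-386*1/404 + (4*484)*(-⅓))*(-1/204) = (-193/202 + 1936*(-⅓))*(-1/204) = (-193/202 - 1936/3)*(-1/204) = -391651/606*(-1/204) = 391651/123624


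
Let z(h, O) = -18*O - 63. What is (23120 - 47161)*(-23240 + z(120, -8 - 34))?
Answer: 542052427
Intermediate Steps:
z(h, O) = -63 - 18*O
(23120 - 47161)*(-23240 + z(120, -8 - 34)) = (23120 - 47161)*(-23240 + (-63 - 18*(-8 - 34))) = -24041*(-23240 + (-63 - 18*(-42))) = -24041*(-23240 + (-63 + 756)) = -24041*(-23240 + 693) = -24041*(-22547) = 542052427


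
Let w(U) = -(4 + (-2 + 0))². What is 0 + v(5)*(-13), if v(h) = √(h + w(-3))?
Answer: -13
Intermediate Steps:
w(U) = -4 (w(U) = -(4 - 2)² = -1*2² = -1*4 = -4)
v(h) = √(-4 + h) (v(h) = √(h - 4) = √(-4 + h))
0 + v(5)*(-13) = 0 + √(-4 + 5)*(-13) = 0 + √1*(-13) = 0 + 1*(-13) = 0 - 13 = -13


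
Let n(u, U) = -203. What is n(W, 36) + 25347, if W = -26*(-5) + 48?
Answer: 25144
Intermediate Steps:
W = 178 (W = 130 + 48 = 178)
n(W, 36) + 25347 = -203 + 25347 = 25144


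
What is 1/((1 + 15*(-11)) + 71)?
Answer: -1/93 ≈ -0.010753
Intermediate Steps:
1/((1 + 15*(-11)) + 71) = 1/((1 - 165) + 71) = 1/(-164 + 71) = 1/(-93) = -1/93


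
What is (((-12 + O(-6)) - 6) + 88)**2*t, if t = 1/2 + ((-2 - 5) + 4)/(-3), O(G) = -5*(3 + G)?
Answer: 21675/2 ≈ 10838.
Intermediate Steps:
O(G) = -15 - 5*G
t = 3/2 (t = 1*(1/2) + (-7 + 4)*(-1/3) = 1/2 - 3*(-1/3) = 1/2 + 1 = 3/2 ≈ 1.5000)
(((-12 + O(-6)) - 6) + 88)**2*t = (((-12 + (-15 - 5*(-6))) - 6) + 88)**2*(3/2) = (((-12 + (-15 + 30)) - 6) + 88)**2*(3/2) = (((-12 + 15) - 6) + 88)**2*(3/2) = ((3 - 6) + 88)**2*(3/2) = (-3 + 88)**2*(3/2) = 85**2*(3/2) = 7225*(3/2) = 21675/2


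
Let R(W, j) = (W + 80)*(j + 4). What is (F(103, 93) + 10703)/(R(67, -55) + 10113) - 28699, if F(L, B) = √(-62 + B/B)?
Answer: -75065881/2616 + I*√61/2616 ≈ -28695.0 + 0.0029856*I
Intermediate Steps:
F(L, B) = I*√61 (F(L, B) = √(-62 + 1) = √(-61) = I*√61)
R(W, j) = (4 + j)*(80 + W) (R(W, j) = (80 + W)*(4 + j) = (4 + j)*(80 + W))
(F(103, 93) + 10703)/(R(67, -55) + 10113) - 28699 = (I*√61 + 10703)/((320 + 4*67 + 80*(-55) + 67*(-55)) + 10113) - 28699 = (10703 + I*√61)/((320 + 268 - 4400 - 3685) + 10113) - 28699 = (10703 + I*√61)/(-7497 + 10113) - 28699 = (10703 + I*√61)/2616 - 28699 = (10703 + I*√61)*(1/2616) - 28699 = (10703/2616 + I*√61/2616) - 28699 = -75065881/2616 + I*√61/2616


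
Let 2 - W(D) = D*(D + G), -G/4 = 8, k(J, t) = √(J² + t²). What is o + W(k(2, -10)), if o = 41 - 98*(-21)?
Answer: 1997 + 64*√26 ≈ 2323.3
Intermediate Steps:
o = 2099 (o = 41 + 2058 = 2099)
G = -32 (G = -4*8 = -32)
W(D) = 2 - D*(-32 + D) (W(D) = 2 - D*(D - 32) = 2 - D*(-32 + D))
o + W(k(2, -10)) = 2099 + (2 - (√(2² + (-10)²))² + 32*√(2² + (-10)²)) = 2099 + (2 - (√(4 + 100))² + 32*√(4 + 100)) = 2099 + (2 - (√104)² + 32*√104) = 2099 + (2 - (2*√26)² + 32*(2*√26)) = 2099 + (2 - 1*104 + 64*√26) = 2099 + (2 - 104 + 64*√26) = 2099 + (-102 + 64*√26) = 1997 + 64*√26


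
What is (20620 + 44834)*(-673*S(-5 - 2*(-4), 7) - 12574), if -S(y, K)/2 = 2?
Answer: -646816428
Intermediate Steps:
S(y, K) = -4 (S(y, K) = -2*2 = -4)
(20620 + 44834)*(-673*S(-5 - 2*(-4), 7) - 12574) = (20620 + 44834)*(-673*(-4) - 12574) = 65454*(2692 - 12574) = 65454*(-9882) = -646816428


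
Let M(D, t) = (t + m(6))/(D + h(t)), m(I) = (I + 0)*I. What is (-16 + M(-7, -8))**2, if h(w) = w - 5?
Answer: 7569/25 ≈ 302.76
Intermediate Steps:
m(I) = I**2 (m(I) = I*I = I**2)
h(w) = -5 + w
M(D, t) = (36 + t)/(-5 + D + t) (M(D, t) = (t + 6**2)/(D + (-5 + t)) = (t + 36)/(-5 + D + t) = (36 + t)/(-5 + D + t))
(-16 + M(-7, -8))**2 = (-16 + (36 - 8)/(-5 - 7 - 8))**2 = (-16 + 28/(-20))**2 = (-16 - 1/20*28)**2 = (-16 - 7/5)**2 = (-87/5)**2 = 7569/25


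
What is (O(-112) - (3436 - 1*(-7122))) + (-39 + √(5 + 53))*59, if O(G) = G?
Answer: -12971 + 59*√58 ≈ -12522.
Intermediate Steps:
(O(-112) - (3436 - 1*(-7122))) + (-39 + √(5 + 53))*59 = (-112 - (3436 - 1*(-7122))) + (-39 + √(5 + 53))*59 = (-112 - (3436 + 7122)) + (-39 + √58)*59 = (-112 - 1*10558) + (-2301 + 59*√58) = (-112 - 10558) + (-2301 + 59*√58) = -10670 + (-2301 + 59*√58) = -12971 + 59*√58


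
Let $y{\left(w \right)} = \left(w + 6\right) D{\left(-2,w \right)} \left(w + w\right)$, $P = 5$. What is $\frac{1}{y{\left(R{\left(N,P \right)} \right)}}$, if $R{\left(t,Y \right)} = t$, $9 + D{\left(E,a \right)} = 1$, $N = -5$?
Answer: $\frac{1}{80} \approx 0.0125$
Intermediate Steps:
$D{\left(E,a \right)} = -8$ ($D{\left(E,a \right)} = -9 + 1 = -8$)
$y{\left(w \right)} = 2 w \left(-48 - 8 w\right)$ ($y{\left(w \right)} = \left(w + 6\right) \left(-8\right) \left(w + w\right) = \left(6 + w\right) \left(-8\right) 2 w = \left(-48 - 8 w\right) 2 w = 2 w \left(-48 - 8 w\right)$)
$\frac{1}{y{\left(R{\left(N,P \right)} \right)}} = \frac{1}{\left(-16\right) \left(-5\right) \left(6 - 5\right)} = \frac{1}{\left(-16\right) \left(-5\right) 1} = \frac{1}{80}$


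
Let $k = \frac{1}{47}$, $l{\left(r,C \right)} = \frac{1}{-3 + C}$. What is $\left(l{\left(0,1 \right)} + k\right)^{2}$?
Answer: $\frac{2025}{8836} \approx 0.22918$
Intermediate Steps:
$k = \frac{1}{47} \approx 0.021277$
$\left(l{\left(0,1 \right)} + k\right)^{2} = \left(\frac{1}{-3 + 1} + \frac{1}{47}\right)^{2} = \left(\frac{1}{-2} + \frac{1}{47}\right)^{2} = \left(- \frac{1}{2} + \frac{1}{47}\right)^{2} = \left(- \frac{45}{94}\right)^{2} = \frac{2025}{8836}$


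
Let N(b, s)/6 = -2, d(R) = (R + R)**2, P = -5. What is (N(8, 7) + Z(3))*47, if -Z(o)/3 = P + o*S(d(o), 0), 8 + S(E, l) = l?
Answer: 3525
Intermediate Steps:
d(R) = 4*R**2 (d(R) = (2*R)**2 = 4*R**2)
S(E, l) = -8 + l
N(b, s) = -12 (N(b, s) = 6*(-2) = -12)
Z(o) = 15 + 24*o (Z(o) = -3*(-5 + o*(-8 + 0)) = -3*(-5 + o*(-8)) = -3*(-5 - 8*o) = 15 + 24*o)
(N(8, 7) + Z(3))*47 = (-12 + (15 + 24*3))*47 = (-12 + (15 + 72))*47 = (-12 + 87)*47 = 75*47 = 3525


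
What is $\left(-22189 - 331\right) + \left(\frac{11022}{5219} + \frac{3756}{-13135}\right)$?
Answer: $- \frac{1543656072394}{68551565} \approx -22518.0$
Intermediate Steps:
$\left(-22189 - 331\right) + \left(\frac{11022}{5219} + \frac{3756}{-13135}\right) = \left(-22189 - 331\right) + \left(11022 \cdot \frac{1}{5219} + 3756 \left(- \frac{1}{13135}\right)\right) = -22520 + \left(\frac{11022}{5219} - \frac{3756}{13135}\right) = -22520 + \frac{125171406}{68551565} = - \frac{1543656072394}{68551565}$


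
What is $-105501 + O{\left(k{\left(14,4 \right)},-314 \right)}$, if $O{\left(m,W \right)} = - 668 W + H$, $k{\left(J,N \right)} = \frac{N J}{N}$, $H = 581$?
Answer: $104832$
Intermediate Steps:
$k{\left(J,N \right)} = J$ ($k{\left(J,N \right)} = \frac{J N}{N} = J$)
$O{\left(m,W \right)} = 581 - 668 W$ ($O{\left(m,W \right)} = - 668 W + 581 = 581 - 668 W$)
$-105501 + O{\left(k{\left(14,4 \right)},-314 \right)} = -105501 + \left(581 - -209752\right) = -105501 + \left(581 + 209752\right) = -105501 + 210333 = 104832$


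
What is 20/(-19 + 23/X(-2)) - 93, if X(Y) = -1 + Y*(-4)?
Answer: -1037/11 ≈ -94.273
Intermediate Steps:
X(Y) = -1 - 4*Y
20/(-19 + 23/X(-2)) - 93 = 20/(-19 + 23/(-1 - 4*(-2))) - 93 = 20/(-19 + 23/(-1 + 8)) - 93 = 20/(-19 + 23/7) - 93 = 20/(-110/7) - 93 = 20*(-7/110) - 93 = -14/11 - 93 = -1037/11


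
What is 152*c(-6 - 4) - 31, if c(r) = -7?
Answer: -1095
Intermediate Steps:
152*c(-6 - 4) - 31 = 152*(-7) - 31 = -1064 - 31 = -1095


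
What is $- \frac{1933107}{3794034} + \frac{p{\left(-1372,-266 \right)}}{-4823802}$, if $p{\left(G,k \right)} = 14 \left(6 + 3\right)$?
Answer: $- \frac{172692656687}{338919792542} \approx -0.50954$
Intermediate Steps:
$p{\left(G,k \right)} = 126$ ($p{\left(G,k \right)} = 14 \cdot 9 = 126$)
$- \frac{1933107}{3794034} + \frac{p{\left(-1372,-266 \right)}}{-4823802} = - \frac{1933107}{3794034} + \frac{126}{-4823802} = \left(-1933107\right) \frac{1}{3794034} + 126 \left(- \frac{1}{4823802}\right) = - \frac{644369}{1264678} - \frac{7}{267989} = - \frac{172692656687}{338919792542}$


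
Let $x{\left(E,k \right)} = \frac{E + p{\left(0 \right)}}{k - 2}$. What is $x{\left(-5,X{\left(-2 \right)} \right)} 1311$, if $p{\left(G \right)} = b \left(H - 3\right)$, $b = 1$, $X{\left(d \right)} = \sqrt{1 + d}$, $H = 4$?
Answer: $\frac{10488}{5} + \frac{5244 i}{5} \approx 2097.6 + 1048.8 i$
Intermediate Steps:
$p{\left(G \right)} = 1$ ($p{\left(G \right)} = 1 \left(4 - 3\right) = 1 \cdot 1 = 1$)
$x{\left(E,k \right)} = \frac{1 + E}{-2 + k}$ ($x{\left(E,k \right)} = \frac{E + 1}{k - 2} = \frac{1 + E}{-2 + k}$)
$x{\left(-5,X{\left(-2 \right)} \right)} 1311 = \frac{1 - 5}{-2 + \sqrt{1 - 2}} \cdot 1311 = \frac{1}{-2 + \sqrt{-1}} \left(-4\right) 1311 = \frac{1}{-2 + i} \left(-4\right) 1311 = \frac{-2 - i}{5} \left(-4\right) 1311 = - \frac{4 \left(-2 - i\right)}{5} \cdot 1311 = - \frac{5244 \left(-2 - i\right)}{5}$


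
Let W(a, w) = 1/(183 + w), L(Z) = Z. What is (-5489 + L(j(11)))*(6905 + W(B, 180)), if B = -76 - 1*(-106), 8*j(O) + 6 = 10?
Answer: -4585671022/121 ≈ -3.7898e+7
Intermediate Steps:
j(O) = ½ (j(O) = -¾ + (⅛)*10 = -¾ + 5/4 = ½)
B = 30 (B = -76 + 106 = 30)
(-5489 + L(j(11)))*(6905 + W(B, 180)) = (-5489 + ½)*(6905 + 1/(183 + 180)) = -10977*(6905 + 1/363)/2 = -10977/2*2506516/363 = -4585671022/121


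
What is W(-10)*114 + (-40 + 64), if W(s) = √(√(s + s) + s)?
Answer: 24 + 114*√(-10 + 2*I*√5) ≈ 102.75 + 369.0*I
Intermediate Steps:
W(s) = √(s + √2*√s) (W(s) = √(√(2*s) + s) = √(√2*√s + s) = √(s + √2*√s))
W(-10)*114 + (-40 + 64) = √(-10 + √2*√(-10))*114 + (-40 + 64) = √(-10 + √2*(I*√10))*114 + 24 = √(-10 + 2*I*√5)*114 + 24 = 114*√(-10 + 2*I*√5) + 24 = 24 + 114*√(-10 + 2*I*√5)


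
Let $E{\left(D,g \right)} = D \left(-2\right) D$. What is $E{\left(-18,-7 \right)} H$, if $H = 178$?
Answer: $-115344$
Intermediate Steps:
$E{\left(D,g \right)} = - 2 D^{2}$ ($E{\left(D,g \right)} = - 2 D D = - 2 D^{2}$)
$E{\left(-18,-7 \right)} H = - 2 \left(-18\right)^{2} \cdot 178 = \left(-2\right) 324 \cdot 178 = \left(-648\right) 178 = -115344$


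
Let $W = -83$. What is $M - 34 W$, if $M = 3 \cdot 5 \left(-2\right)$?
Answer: $2792$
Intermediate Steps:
$M = -30$ ($M = 15 \left(-2\right) = -30$)
$M - 34 W = -30 - -2822 = -30 + 2822 = 2792$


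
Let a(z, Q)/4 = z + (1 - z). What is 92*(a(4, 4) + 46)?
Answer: 4600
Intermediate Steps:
a(z, Q) = 4 (a(z, Q) = 4*(z + (1 - z)) = 4*1 = 4)
92*(a(4, 4) + 46) = 92*(4 + 46) = 92*50 = 4600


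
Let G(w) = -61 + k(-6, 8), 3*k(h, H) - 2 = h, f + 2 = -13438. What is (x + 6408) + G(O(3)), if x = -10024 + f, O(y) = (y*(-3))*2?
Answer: -51355/3 ≈ -17118.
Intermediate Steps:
f = -13440 (f = -2 - 13438 = -13440)
O(y) = -6*y (O(y) = -3*y*2 = -6*y)
k(h, H) = ⅔ + h/3
G(w) = -187/3 (G(w) = -61 + (⅔ + (⅓)*(-6)) = -61 + (⅔ - 2) = -61 - 4/3 = -187/3)
x = -23464 (x = -10024 - 13440 = -23464)
(x + 6408) + G(O(3)) = (-23464 + 6408) - 187/3 = -17056 - 187/3 = -51355/3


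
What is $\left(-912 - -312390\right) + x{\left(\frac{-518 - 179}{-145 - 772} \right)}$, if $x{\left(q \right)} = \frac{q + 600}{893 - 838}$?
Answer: $\frac{15709943827}{50435} \approx 3.1149 \cdot 10^{5}$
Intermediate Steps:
$x{\left(q \right)} = \frac{120}{11} + \frac{q}{55}$ ($x{\left(q \right)} = \frac{600 + q}{55} = \left(600 + q\right) \frac{1}{55} = \frac{120}{11} + \frac{q}{55}$)
$\left(-912 - -312390\right) + x{\left(\frac{-518 - 179}{-145 - 772} \right)} = \left(-912 - -312390\right) + \left(\frac{120}{11} + \frac{\left(-518 - 179\right) \frac{1}{-145 - 772}}{55}\right) = \left(-912 + 312390\right) + \left(\frac{120}{11} + \frac{\left(-697\right) \frac{1}{-917}}{55}\right) = 311478 + \left(\frac{120}{11} + \frac{\left(-697\right) \left(- \frac{1}{917}\right)}{55}\right) = 311478 + \left(\frac{120}{11} + \frac{1}{55} \cdot \frac{697}{917}\right) = 311478 + \left(\frac{120}{11} + \frac{697}{50435}\right) = 311478 + \frac{550897}{50435} = \frac{15709943827}{50435}$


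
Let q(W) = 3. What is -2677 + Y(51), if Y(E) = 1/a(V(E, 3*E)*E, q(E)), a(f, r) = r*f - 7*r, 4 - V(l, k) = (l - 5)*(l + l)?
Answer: -1920171946/717285 ≈ -2677.0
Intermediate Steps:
V(l, k) = 4 - 2*l*(-5 + l) (V(l, k) = 4 - (l - 5)*(l + l) = 4 - (-5 + l)*2*l = 4 - 2*l*(-5 + l))
a(f, r) = -7*r + f*r (a(f, r) = f*r - 7*r = -7*r + f*r)
Y(E) = 1/(-21 + 3*E*(4 - 2*E² + 10*E)) (Y(E) = 1/(3*(-7 + (4 - 2*E² + 10*E)*E)) = 1/(3*(-7 + E*(4 - 2*E² + 10*E))) = 1/(-21 + 3*E*(4 - 2*E² + 10*E)))
-2677 + Y(51) = -2677 + 1/(3*(-7 + 2*51*(2 - 1*51² + 5*51))) = -2677 + 1/(3*(-7 + 2*51*(2 - 1*2601 + 255))) = -2677 + 1/(3*(-7 + 2*51*(2 - 2601 + 255))) = -2677 + 1/(3*(-7 + 2*51*(-2344))) = -2677 + 1/(3*(-7 - 239088)) = -2677 + (⅓)/(-239095) = -2677 + (⅓)*(-1/239095) = -2677 - 1/717285 = -1920171946/717285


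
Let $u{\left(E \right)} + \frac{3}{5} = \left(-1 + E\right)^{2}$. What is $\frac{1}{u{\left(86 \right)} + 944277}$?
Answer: $\frac{5}{4757507} \approx 1.051 \cdot 10^{-6}$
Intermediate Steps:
$u{\left(E \right)} = - \frac{3}{5} + \left(-1 + E\right)^{2}$
$\frac{1}{u{\left(86 \right)} + 944277} = \frac{1}{\left(- \frac{3}{5} + \left(-1 + 86\right)^{2}\right) + 944277} = \frac{1}{\left(- \frac{3}{5} + 85^{2}\right) + 944277} = \frac{1}{\left(- \frac{3}{5} + 7225\right) + 944277} = \frac{1}{\frac{36122}{5} + 944277} = \frac{1}{\frac{4757507}{5}} = \frac{5}{4757507}$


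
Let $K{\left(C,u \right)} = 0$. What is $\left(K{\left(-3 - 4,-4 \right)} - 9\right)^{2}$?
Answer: $81$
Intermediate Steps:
$\left(K{\left(-3 - 4,-4 \right)} - 9\right)^{2} = \left(0 - 9\right)^{2} = \left(-9\right)^{2} = 81$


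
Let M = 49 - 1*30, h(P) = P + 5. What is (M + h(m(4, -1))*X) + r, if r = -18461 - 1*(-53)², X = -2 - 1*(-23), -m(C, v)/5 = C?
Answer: -21566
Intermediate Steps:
m(C, v) = -5*C
h(P) = 5 + P
M = 19 (M = 49 - 30 = 19)
X = 21 (X = -2 + 23 = 21)
r = -21270 (r = -18461 - 1*2809 = -18461 - 2809 = -21270)
(M + h(m(4, -1))*X) + r = (19 + (5 - 5*4)*21) - 21270 = (19 + (5 - 20)*21) - 21270 = (19 - 15*21) - 21270 = (19 - 315) - 21270 = -296 - 21270 = -21566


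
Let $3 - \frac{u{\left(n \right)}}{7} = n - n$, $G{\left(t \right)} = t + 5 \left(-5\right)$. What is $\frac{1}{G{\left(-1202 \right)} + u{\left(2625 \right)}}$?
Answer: $- \frac{1}{1206} \approx -0.00082919$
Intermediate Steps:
$G{\left(t \right)} = -25 + t$ ($G{\left(t \right)} = t - 25 = -25 + t$)
$u{\left(n \right)} = 21$ ($u{\left(n \right)} = 21 - 7 \left(n - n\right) = 21 - 0 = 21 + 0 = 21$)
$\frac{1}{G{\left(-1202 \right)} + u{\left(2625 \right)}} = \frac{1}{\left(-25 - 1202\right) + 21} = \frac{1}{-1227 + 21} = \frac{1}{-1206} = - \frac{1}{1206}$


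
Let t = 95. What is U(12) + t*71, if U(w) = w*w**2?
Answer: 8473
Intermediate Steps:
U(w) = w**3
U(12) + t*71 = 12**3 + 95*71 = 1728 + 6745 = 8473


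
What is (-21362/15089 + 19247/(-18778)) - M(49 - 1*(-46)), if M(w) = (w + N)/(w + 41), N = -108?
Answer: -45183928019/19267204456 ≈ -2.3451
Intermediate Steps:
M(w) = (-108 + w)/(41 + w) (M(w) = (w - 108)/(w + 41) = (-108 + w)/(41 + w))
(-21362/15089 + 19247/(-18778)) - M(49 - 1*(-46)) = (-21362/15089 + 19247/(-18778)) - (-108 + (49 - 1*(-46)))/(41 + (49 - 1*(-46))) = (-21362*1/15089 + 19247*(-1/18778)) - (-108 + (49 + 46))/(41 + (49 + 46)) = (-21362/15089 - 19247/18778) - (-108 + 95)/(41 + 95) = -691553619/283341242 - (-13)/136 = -691553619/283341242 - 1*(-13/136) = -691553619/283341242 + 13/136 = -45183928019/19267204456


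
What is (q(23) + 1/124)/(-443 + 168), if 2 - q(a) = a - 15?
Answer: 743/34100 ≈ 0.021789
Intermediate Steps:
q(a) = 17 - a (q(a) = 2 - (a - 15) = 2 - (-15 + a) = 2 + (15 - a) = 17 - a)
(q(23) + 1/124)/(-443 + 168) = ((17 - 1*23) + 1/124)/(-443 + 168) = ((17 - 23) + 1/124)/(-275) = (-6 + 1/124)*(-1/275) = -743/124*(-1/275) = 743/34100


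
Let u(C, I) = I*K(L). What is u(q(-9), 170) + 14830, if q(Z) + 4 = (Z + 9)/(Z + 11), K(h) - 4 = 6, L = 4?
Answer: 16530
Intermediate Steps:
K(h) = 10 (K(h) = 4 + 6 = 10)
q(Z) = -4 + (9 + Z)/(11 + Z) (q(Z) = -4 + (Z + 9)/(Z + 11) = -4 + (9 + Z)/(11 + Z))
u(C, I) = 10*I (u(C, I) = I*10 = 10*I)
u(q(-9), 170) + 14830 = 10*170 + 14830 = 1700 + 14830 = 16530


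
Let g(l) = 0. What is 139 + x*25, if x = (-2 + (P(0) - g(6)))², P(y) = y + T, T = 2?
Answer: 139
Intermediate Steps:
P(y) = 2 + y (P(y) = y + 2 = 2 + y)
x = 0 (x = (-2 + ((2 + 0) - 1*0))² = (-2 + (2 + 0))² = (-2 + 2)² = 0² = 0)
139 + x*25 = 139 + 0*25 = 139 + 0 = 139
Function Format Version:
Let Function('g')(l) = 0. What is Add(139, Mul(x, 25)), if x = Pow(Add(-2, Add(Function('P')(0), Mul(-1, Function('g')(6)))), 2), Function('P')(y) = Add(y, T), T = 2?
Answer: 139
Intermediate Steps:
Function('P')(y) = Add(2, y) (Function('P')(y) = Add(y, 2) = Add(2, y))
x = 0 (x = Pow(Add(-2, Add(Add(2, 0), Mul(-1, 0))), 2) = Pow(Add(-2, Add(2, 0)), 2) = Pow(Add(-2, 2), 2) = Pow(0, 2) = 0)
Add(139, Mul(x, 25)) = Add(139, Mul(0, 25)) = Add(139, 0) = 139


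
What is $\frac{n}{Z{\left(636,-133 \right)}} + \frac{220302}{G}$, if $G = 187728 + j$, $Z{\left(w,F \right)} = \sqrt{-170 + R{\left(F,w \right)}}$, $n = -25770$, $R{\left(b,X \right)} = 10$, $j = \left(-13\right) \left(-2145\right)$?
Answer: $\frac{24478}{23957} + \frac{2577 i \sqrt{10}}{4} \approx 1.0217 + 2037.3 i$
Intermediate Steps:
$j = 27885$
$Z{\left(w,F \right)} = 4 i \sqrt{10}$ ($Z{\left(w,F \right)} = \sqrt{-170 + 10} = \sqrt{-160} = 4 i \sqrt{10}$)
$G = 215613$ ($G = 187728 + 27885 = 215613$)
$\frac{n}{Z{\left(636,-133 \right)}} + \frac{220302}{G} = - \frac{25770}{4 i \sqrt{10}} + \frac{220302}{215613} = - 25770 \left(- \frac{i \sqrt{10}}{40}\right) + 220302 \cdot \frac{1}{215613} = \frac{2577 i \sqrt{10}}{4} + \frac{24478}{23957} = \frac{24478}{23957} + \frac{2577 i \sqrt{10}}{4}$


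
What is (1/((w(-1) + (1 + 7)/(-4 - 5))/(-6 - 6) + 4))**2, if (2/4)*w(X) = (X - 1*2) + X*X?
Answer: 729/14161 ≈ 0.051479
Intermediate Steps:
w(X) = -4 + 2*X + 2*X**2 (w(X) = 2*((X - 1*2) + X*X) = 2*((X - 2) + X**2) = 2*((-2 + X) + X**2) = 2*(-2 + X + X**2) = -4 + 2*X + 2*X**2)
(1/((w(-1) + (1 + 7)/(-4 - 5))/(-6 - 6) + 4))**2 = (1/(((-4 + 2*(-1) + 2*(-1)**2) + (1 + 7)/(-4 - 5))/(-6 - 6) + 4))**2 = (1/(((-4 - 2 + 2*1) + 8/(-9))/(-12) + 4))**2 = (1/(((-4 - 2 + 2) + 8*(-1/9))*(-1/12) + 4))**2 = (1/((-4 - 8/9)*(-1/12) + 4))**2 = (1/(-44/9*(-1/12) + 4))**2 = (1/(11/27 + 4))**2 = (1/(119/27))**2 = (27/119)**2 = 729/14161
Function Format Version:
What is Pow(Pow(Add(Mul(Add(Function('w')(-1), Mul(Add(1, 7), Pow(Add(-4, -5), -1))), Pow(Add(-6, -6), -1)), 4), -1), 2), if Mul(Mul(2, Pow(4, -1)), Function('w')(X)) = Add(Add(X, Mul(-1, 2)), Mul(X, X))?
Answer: Rational(729, 14161) ≈ 0.051479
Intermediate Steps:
Function('w')(X) = Add(-4, Mul(2, X), Mul(2, Pow(X, 2))) (Function('w')(X) = Mul(2, Add(Add(X, Mul(-1, 2)), Mul(X, X))) = Mul(2, Add(Add(X, -2), Pow(X, 2))) = Mul(2, Add(Add(-2, X), Pow(X, 2))) = Mul(2, Add(-2, X, Pow(X, 2))) = Add(-4, Mul(2, X), Mul(2, Pow(X, 2))))
Pow(Pow(Add(Mul(Add(Function('w')(-1), Mul(Add(1, 7), Pow(Add(-4, -5), -1))), Pow(Add(-6, -6), -1)), 4), -1), 2) = Pow(Pow(Add(Mul(Add(Add(-4, Mul(2, -1), Mul(2, Pow(-1, 2))), Mul(Add(1, 7), Pow(Add(-4, -5), -1))), Pow(Add(-6, -6), -1)), 4), -1), 2) = Pow(Pow(Add(Mul(Add(Add(-4, -2, Mul(2, 1)), Mul(8, Pow(-9, -1))), Pow(-12, -1)), 4), -1), 2) = Pow(Pow(Add(Mul(Add(Add(-4, -2, 2), Mul(8, Rational(-1, 9))), Rational(-1, 12)), 4), -1), 2) = Pow(Pow(Add(Mul(Add(-4, Rational(-8, 9)), Rational(-1, 12)), 4), -1), 2) = Pow(Pow(Add(Mul(Rational(-44, 9), Rational(-1, 12)), 4), -1), 2) = Pow(Pow(Add(Rational(11, 27), 4), -1), 2) = Pow(Pow(Rational(119, 27), -1), 2) = Pow(Rational(27, 119), 2) = Rational(729, 14161)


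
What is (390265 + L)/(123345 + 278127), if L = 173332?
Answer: 563597/401472 ≈ 1.4038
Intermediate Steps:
(390265 + L)/(123345 + 278127) = (390265 + 173332)/(123345 + 278127) = 563597/401472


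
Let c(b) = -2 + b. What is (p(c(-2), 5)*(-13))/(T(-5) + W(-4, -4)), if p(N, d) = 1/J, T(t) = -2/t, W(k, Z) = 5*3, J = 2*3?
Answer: -65/462 ≈ -0.14069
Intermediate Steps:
J = 6
W(k, Z) = 15
p(N, d) = ⅙ (p(N, d) = 1/6 = 1*(⅙) = ⅙)
(p(c(-2), 5)*(-13))/(T(-5) + W(-4, -4)) = ((⅙)*(-13))/(-2/(-5) + 15) = -13/(6*(-2*(-⅕) + 15)) = -13/(6*(⅖ + 15)) = -13/(6*77/5) = -13/6*5/77 = -65/462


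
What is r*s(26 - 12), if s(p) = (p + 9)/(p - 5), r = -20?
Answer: -460/9 ≈ -51.111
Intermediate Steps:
s(p) = (9 + p)/(-5 + p)
r*s(26 - 12) = -20*(9 + (26 - 12))/(-5 + (26 - 12)) = -20*(9 + 14)/(-5 + 14) = -20*23/9 = -460/9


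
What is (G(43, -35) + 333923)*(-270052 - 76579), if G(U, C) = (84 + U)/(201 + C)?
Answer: -19214222548695/166 ≈ -1.1575e+11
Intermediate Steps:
G(U, C) = (84 + U)/(201 + C)
(G(43, -35) + 333923)*(-270052 - 76579) = ((84 + 43)/(201 - 35) + 333923)*(-270052 - 76579) = (127/166 + 333923)*(-346631) = (55431345/166)*(-346631) = -19214222548695/166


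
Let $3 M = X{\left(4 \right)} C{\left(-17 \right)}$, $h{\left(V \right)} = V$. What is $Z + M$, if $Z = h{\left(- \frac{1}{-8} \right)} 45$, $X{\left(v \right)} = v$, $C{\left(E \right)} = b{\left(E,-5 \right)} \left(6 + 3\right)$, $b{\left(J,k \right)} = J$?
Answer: $- \frac{1587}{8} \approx -198.38$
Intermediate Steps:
$C{\left(E \right)} = 9 E$ ($C{\left(E \right)} = E \left(6 + 3\right) = E 9 = 9 E$)
$M = -204$ ($M = \frac{4 \cdot 9 \left(-17\right)}{3} = \frac{4 \left(-153\right)}{3} = \frac{1}{3} \left(-612\right) = -204$)
$Z = \frac{45}{8}$ ($Z = - \frac{1}{-8} \cdot 45 = \left(-1\right) \left(- \frac{1}{8}\right) 45 = \frac{1}{8} \cdot 45 = \frac{45}{8} \approx 5.625$)
$Z + M = \frac{45}{8} - 204 = - \frac{1587}{8}$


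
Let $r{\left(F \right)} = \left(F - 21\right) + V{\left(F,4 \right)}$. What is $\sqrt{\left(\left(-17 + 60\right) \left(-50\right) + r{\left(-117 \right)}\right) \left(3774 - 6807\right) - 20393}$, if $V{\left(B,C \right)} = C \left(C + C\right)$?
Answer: $\sqrt{6822055} \approx 2611.9$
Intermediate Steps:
$V{\left(B,C \right)} = 2 C^{2}$ ($V{\left(B,C \right)} = C 2 C = 2 C^{2}$)
$r{\left(F \right)} = 11 + F$ ($r{\left(F \right)} = \left(F - 21\right) + 2 \cdot 4^{2} = \left(-21 + F\right) + 2 \cdot 16 = \left(-21 + F\right) + 32 = 11 + F$)
$\sqrt{\left(\left(-17 + 60\right) \left(-50\right) + r{\left(-117 \right)}\right) \left(3774 - 6807\right) - 20393} = \sqrt{\left(\left(-17 + 60\right) \left(-50\right) + \left(11 - 117\right)\right) \left(3774 - 6807\right) - 20393} = \sqrt{\left(43 \left(-50\right) - 106\right) \left(-3033\right) - 20393} = \sqrt{\left(-2150 - 106\right) \left(-3033\right) - 20393} = \sqrt{\left(-2256\right) \left(-3033\right) - 20393} = \sqrt{6842448 - 20393} = \sqrt{6822055}$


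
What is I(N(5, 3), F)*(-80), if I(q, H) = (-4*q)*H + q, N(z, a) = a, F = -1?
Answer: -1200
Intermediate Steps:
I(q, H) = q - 4*H*q (I(q, H) = -4*H*q + q = q - 4*H*q)
I(N(5, 3), F)*(-80) = (3*(1 - 4*(-1)))*(-80) = (3*(1 + 4))*(-80) = (3*5)*(-80) = 15*(-80) = -1200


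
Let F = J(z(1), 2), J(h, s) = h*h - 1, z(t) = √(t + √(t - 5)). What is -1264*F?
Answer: -2528*I ≈ -2528.0*I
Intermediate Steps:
z(t) = √(t + √(-5 + t))
J(h, s) = -1 + h² (J(h, s) = h² - 1 = -1 + h²)
F = 2*I (F = -1 + (√(1 + √(-5 + 1)))² = -1 + (√(1 + √(-4)))² = -1 + (√(1 + 2*I))² = -1 + (1 + 2*I) = 2*I ≈ 2.0*I)
-1264*F = -2528*I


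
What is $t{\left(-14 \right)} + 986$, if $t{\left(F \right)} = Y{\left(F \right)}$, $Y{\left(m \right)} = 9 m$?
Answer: $860$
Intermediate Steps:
$t{\left(F \right)} = 9 F$
$t{\left(-14 \right)} + 986 = 9 \left(-14\right) + 986 = -126 + 986 = 860$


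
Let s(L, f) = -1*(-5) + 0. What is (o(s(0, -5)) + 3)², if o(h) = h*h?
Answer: 784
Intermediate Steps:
s(L, f) = 5 (s(L, f) = 5 + 0 = 5)
o(h) = h²
(o(s(0, -5)) + 3)² = (5² + 3)² = (25 + 3)² = 28² = 784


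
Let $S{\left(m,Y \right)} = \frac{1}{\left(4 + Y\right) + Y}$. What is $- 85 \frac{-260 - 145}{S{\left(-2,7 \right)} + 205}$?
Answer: $\frac{619650}{3691} \approx 167.88$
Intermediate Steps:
$S{\left(m,Y \right)} = \frac{1}{4 + 2 Y}$
$- 85 \frac{-260 - 145}{S{\left(-2,7 \right)} + 205} = - 85 \frac{-260 - 145}{\frac{1}{2 \left(2 + 7\right)} + 205} = - 85 \left(- \frac{405}{\frac{1}{2 \cdot 9} + 205}\right) = - 85 \left(- \frac{405}{\frac{1}{2} \cdot \frac{1}{9} + 205}\right) = - 85 \left(- \frac{405}{\frac{1}{18} + 205}\right) = - 85 \left(- \frac{405}{\frac{3691}{18}}\right) = - 85 \left(\left(-405\right) \frac{18}{3691}\right) = \left(-85\right) \left(- \frac{7290}{3691}\right) = \frac{619650}{3691}$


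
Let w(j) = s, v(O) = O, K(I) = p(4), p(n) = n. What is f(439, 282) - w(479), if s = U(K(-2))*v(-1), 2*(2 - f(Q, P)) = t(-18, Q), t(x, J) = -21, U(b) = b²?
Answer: 57/2 ≈ 28.500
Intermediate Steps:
K(I) = 4
f(Q, P) = 25/2 (f(Q, P) = 2 - ½*(-21) = 2 + 21/2 = 25/2)
s = -16 (s = 4²*(-1) = 16*(-1) = -16)
w(j) = -16
f(439, 282) - w(479) = 25/2 - 1*(-16) = 25/2 + 16 = 57/2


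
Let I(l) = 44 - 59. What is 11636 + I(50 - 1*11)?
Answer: 11621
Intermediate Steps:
I(l) = -15
11636 + I(50 - 1*11) = 11636 - 15 = 11621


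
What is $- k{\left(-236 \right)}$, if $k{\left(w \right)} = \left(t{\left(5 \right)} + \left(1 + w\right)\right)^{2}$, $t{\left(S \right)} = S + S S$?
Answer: $-42025$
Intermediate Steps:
$t{\left(S \right)} = S + S^{2}$
$k{\left(w \right)} = \left(31 + w\right)^{2}$ ($k{\left(w \right)} = \left(5 \left(1 + 5\right) + \left(1 + w\right)\right)^{2} = \left(5 \cdot 6 + \left(1 + w\right)\right)^{2} = \left(30 + \left(1 + w\right)\right)^{2} = \left(31 + w\right)^{2}$)
$- k{\left(-236 \right)} = - \left(31 - 236\right)^{2} = - \left(-205\right)^{2} = \left(-1\right) 42025 = -42025$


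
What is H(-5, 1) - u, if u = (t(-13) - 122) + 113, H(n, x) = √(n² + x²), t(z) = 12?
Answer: -3 + √26 ≈ 2.0990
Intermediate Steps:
u = 3 (u = (12 - 122) + 113 = -110 + 113 = 3)
H(-5, 1) - u = √((-5)² + 1²) - 1*3 = √(25 + 1) - 3 = √26 - 3 = -3 + √26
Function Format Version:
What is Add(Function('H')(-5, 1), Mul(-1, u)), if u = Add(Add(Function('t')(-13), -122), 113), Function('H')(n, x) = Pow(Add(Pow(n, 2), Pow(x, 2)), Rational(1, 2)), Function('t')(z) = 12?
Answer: Add(-3, Pow(26, Rational(1, 2))) ≈ 2.0990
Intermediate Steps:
u = 3 (u = Add(Add(12, -122), 113) = Add(-110, 113) = 3)
Add(Function('H')(-5, 1), Mul(-1, u)) = Add(Pow(Add(Pow(-5, 2), Pow(1, 2)), Rational(1, 2)), Mul(-1, 3)) = Add(Pow(Add(25, 1), Rational(1, 2)), -3) = Add(Pow(26, Rational(1, 2)), -3) = Add(-3, Pow(26, Rational(1, 2)))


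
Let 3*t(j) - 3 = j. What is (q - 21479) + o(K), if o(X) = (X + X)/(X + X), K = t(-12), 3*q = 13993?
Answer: -50441/3 ≈ -16814.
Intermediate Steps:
q = 13993/3 (q = (⅓)*13993 = 13993/3 ≈ 4664.3)
t(j) = 1 + j/3
K = -3 (K = 1 + (⅓)*(-12) = 1 - 4 = -3)
o(X) = 1 (o(X) = (2*X)/((2*X)) = (2*X)*(1/(2*X)) = 1)
(q - 21479) + o(K) = (13993/3 - 21479) + 1 = -50444/3 + 1 = -50441/3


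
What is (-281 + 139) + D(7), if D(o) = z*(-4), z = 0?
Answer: -142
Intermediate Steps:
D(o) = 0 (D(o) = 0*(-4) = 0)
(-281 + 139) + D(7) = (-281 + 139) + 0 = -142 + 0 = -142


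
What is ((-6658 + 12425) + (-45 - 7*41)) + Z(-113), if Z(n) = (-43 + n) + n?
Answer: 5166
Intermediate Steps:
Z(n) = -43 + 2*n
((-6658 + 12425) + (-45 - 7*41)) + Z(-113) = ((-6658 + 12425) + (-45 - 7*41)) + (-43 + 2*(-113)) = (5767 + (-45 - 287)) + (-43 - 226) = (5767 - 332) - 269 = 5435 - 269 = 5166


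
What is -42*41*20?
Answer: -34440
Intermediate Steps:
-42*41*20 = -1722*20 = -34440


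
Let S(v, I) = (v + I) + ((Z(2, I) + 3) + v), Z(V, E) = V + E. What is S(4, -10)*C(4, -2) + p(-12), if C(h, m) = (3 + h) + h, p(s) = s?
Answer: -89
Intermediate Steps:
Z(V, E) = E + V
S(v, I) = 5 + 2*I + 2*v (S(v, I) = (v + I) + (((I + 2) + 3) + v) = (I + v) + (((2 + I) + 3) + v) = (I + v) + ((5 + I) + v) = (I + v) + (5 + I + v) = 5 + 2*I + 2*v)
C(h, m) = 3 + 2*h
S(4, -10)*C(4, -2) + p(-12) = (5 + 2*(-10) + 2*4)*(3 + 2*4) - 12 = (5 - 20 + 8)*(3 + 8) - 12 = -7*11 - 12 = -77 - 12 = -89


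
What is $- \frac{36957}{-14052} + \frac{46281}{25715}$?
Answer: $\frac{533563289}{120449060} \approx 4.4298$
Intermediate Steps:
$- \frac{36957}{-14052} + \frac{46281}{25715} = \left(-36957\right) \left(- \frac{1}{14052}\right) + 46281 \cdot \frac{1}{25715} = \frac{12319}{4684} + \frac{46281}{25715} = \frac{533563289}{120449060}$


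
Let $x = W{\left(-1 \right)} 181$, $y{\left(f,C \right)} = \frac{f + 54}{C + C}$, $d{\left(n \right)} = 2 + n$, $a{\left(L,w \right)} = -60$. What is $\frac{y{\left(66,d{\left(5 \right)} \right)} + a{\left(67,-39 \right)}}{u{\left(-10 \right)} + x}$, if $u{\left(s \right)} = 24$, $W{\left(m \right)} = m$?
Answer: $\frac{360}{1099} \approx 0.32757$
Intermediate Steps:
$y{\left(f,C \right)} = \frac{54 + f}{2 C}$
$x = -181$ ($x = \left(-1\right) 181 = -181$)
$\frac{y{\left(66,d{\left(5 \right)} \right)} + a{\left(67,-39 \right)}}{u{\left(-10 \right)} + x} = \frac{\frac{54 + 66}{2 \left(2 + 5\right)} - 60}{24 - 181} = \frac{\frac{1}{2} \cdot \frac{1}{7} \cdot 120 - 60}{-157} = \left(\frac{1}{2} \cdot \frac{1}{7} \cdot 120 - 60\right) \left(- \frac{1}{157}\right) = \left(\frac{60}{7} - 60\right) \left(- \frac{1}{157}\right) = \left(- \frac{360}{7}\right) \left(- \frac{1}{157}\right) = \frac{360}{1099}$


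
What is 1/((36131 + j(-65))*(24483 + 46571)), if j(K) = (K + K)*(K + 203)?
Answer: 1/1292543314 ≈ 7.7367e-10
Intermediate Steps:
j(K) = 2*K*(203 + K) (j(K) = (2*K)*(203 + K) = 2*K*(203 + K))
1/((36131 + j(-65))*(24483 + 46571)) = 1/((36131 + 2*(-65)*(203 - 65))*(24483 + 46571)) = 1/((36131 + 2*(-65)*138)*71054) = 1/((36131 - 17940)*71054) = 1/(18191*71054) = 1/1292543314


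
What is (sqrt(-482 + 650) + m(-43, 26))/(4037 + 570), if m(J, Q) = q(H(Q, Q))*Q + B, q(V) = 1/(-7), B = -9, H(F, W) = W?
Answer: -89/32249 + 2*sqrt(42)/4607 ≈ 5.3657e-5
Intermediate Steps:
q(V) = -1/7
m(J, Q) = -9 - Q/7 (m(J, Q) = -Q/7 - 9 = -9 - Q/7)
(sqrt(-482 + 650) + m(-43, 26))/(4037 + 570) = (sqrt(-482 + 650) + (-9 - 1/7*26))/(4037 + 570) = (sqrt(168) + (-9 - 26/7))/4607 = (2*sqrt(42) - 89/7)*(1/4607) = (-89/7 + 2*sqrt(42))*(1/4607) = -89/32249 + 2*sqrt(42)/4607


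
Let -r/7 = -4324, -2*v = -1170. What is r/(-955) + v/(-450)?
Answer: -63019/1910 ≈ -32.994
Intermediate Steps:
v = 585 (v = -1/2*(-1170) = 585)
r = 30268 (r = -7*(-4324) = 30268)
r/(-955) + v/(-450) = 30268/(-955) + 585/(-450) = 30268*(-1/955) + 585*(-1/450) = -30268/955 - 13/10 = -63019/1910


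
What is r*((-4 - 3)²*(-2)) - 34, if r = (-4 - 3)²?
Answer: -4836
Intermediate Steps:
r = 49 (r = (-7)² = 49)
r*((-4 - 3)²*(-2)) - 34 = 49*((-4 - 3)²*(-2)) - 34 = 49*((-7)²*(-2)) - 34 = 49*(49*(-2)) - 34 = 49*(-98) - 34 = -4802 - 34 = -4836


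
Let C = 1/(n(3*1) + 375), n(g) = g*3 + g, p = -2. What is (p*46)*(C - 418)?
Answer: 14882380/387 ≈ 38456.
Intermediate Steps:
n(g) = 4*g (n(g) = 3*g + g = 4*g)
C = 1/387 (C = 1/(4*(3*1) + 375) = 1/(4*3 + 375) = 1/(12 + 375) = 1/387 ≈ 0.0025840)
(p*46)*(C - 418) = (-2*46)*(1/387 - 418) = -92*(-161765/387) = 14882380/387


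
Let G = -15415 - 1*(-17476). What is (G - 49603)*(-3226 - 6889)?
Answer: 480887330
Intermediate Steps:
G = 2061 (G = -15415 + 17476 = 2061)
(G - 49603)*(-3226 - 6889) = (2061 - 49603)*(-3226 - 6889) = -47542*(-10115) = 480887330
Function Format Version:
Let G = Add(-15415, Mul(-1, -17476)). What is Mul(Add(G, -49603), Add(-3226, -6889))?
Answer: 480887330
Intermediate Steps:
G = 2061 (G = Add(-15415, 17476) = 2061)
Mul(Add(G, -49603), Add(-3226, -6889)) = Mul(Add(2061, -49603), Add(-3226, -6889)) = Mul(-47542, -10115) = 480887330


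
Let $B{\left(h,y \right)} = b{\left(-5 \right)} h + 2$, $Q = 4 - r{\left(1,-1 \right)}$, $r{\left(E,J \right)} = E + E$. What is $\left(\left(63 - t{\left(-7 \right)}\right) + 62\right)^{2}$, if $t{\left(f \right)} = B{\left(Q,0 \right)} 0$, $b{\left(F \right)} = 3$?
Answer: $15625$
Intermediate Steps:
$r{\left(E,J \right)} = 2 E$
$Q = 2$ ($Q = 4 - 2 \cdot 1 = 4 - 2 = 2$)
$B{\left(h,y \right)} = 2 + 3 h$ ($B{\left(h,y \right)} = 3 h + 2 = 2 + 3 h$)
$t{\left(f \right)} = 0$ ($t{\left(f \right)} = \left(2 + 3 \cdot 2\right) 0 = \left(2 + 6\right) 0 = 8 \cdot 0 = 0$)
$\left(\left(63 - t{\left(-7 \right)}\right) + 62\right)^{2} = \left(\left(63 - 0\right) + 62\right)^{2} = \left(\left(63 + 0\right) + 62\right)^{2} = \left(63 + 62\right)^{2} = 125^{2} = 15625$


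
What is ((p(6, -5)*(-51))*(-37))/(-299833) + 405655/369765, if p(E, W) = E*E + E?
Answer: 18464680061/22173549849 ≈ 0.83273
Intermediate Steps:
p(E, W) = E + E² (p(E, W) = E² + E = E + E²)
((p(6, -5)*(-51))*(-37))/(-299833) + 405655/369765 = (((6*(1 + 6))*(-51))*(-37))/(-299833) + 405655/369765 = (((6*7)*(-51))*(-37))*(-1/299833) + 405655*(1/369765) = ((42*(-51))*(-37))*(-1/299833) + 81131/73953 = -2142*(-37)*(-1/299833) + 81131/73953 = 79254*(-1/299833) + 81131/73953 = -79254/299833 + 81131/73953 = 18464680061/22173549849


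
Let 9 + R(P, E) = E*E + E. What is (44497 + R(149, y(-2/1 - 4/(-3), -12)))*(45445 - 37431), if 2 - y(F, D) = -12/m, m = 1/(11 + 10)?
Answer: 875593612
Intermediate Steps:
m = 1/21 ≈ 0.047619
y(F, D) = 254 (y(F, D) = 2 - (-12)/1/21 = 2 - (-12)*21 = 2 - 1*(-252) = 2 + 252 = 254)
R(P, E) = -9 + E + E² (R(P, E) = -9 + (E*E + E) = -9 + (E² + E) = -9 + (E + E²) = -9 + E + E²)
(44497 + R(149, y(-2/1 - 4/(-3), -12)))*(45445 - 37431) = (44497 + (-9 + 254 + 254²))*(45445 - 37431) = (44497 + (-9 + 254 + 64516))*8014 = (44497 + 64761)*8014 = 109258*8014 = 875593612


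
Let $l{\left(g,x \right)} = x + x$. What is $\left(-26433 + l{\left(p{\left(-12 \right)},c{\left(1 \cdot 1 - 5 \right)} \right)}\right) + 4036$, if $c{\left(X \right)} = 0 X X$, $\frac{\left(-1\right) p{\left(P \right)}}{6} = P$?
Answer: $-22397$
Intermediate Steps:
$p{\left(P \right)} = - 6 P$
$c{\left(X \right)} = 0$ ($c{\left(X \right)} = 0 X = 0$)
$l{\left(g,x \right)} = 2 x$
$\left(-26433 + l{\left(p{\left(-12 \right)},c{\left(1 \cdot 1 - 5 \right)} \right)}\right) + 4036 = \left(-26433 + 2 \cdot 0\right) + 4036 = \left(-26433 + 0\right) + 4036 = -26433 + 4036 = -22397$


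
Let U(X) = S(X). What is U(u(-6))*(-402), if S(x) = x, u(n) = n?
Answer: 2412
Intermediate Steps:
U(X) = X
U(u(-6))*(-402) = -6*(-402) = 2412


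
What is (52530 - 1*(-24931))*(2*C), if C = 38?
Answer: 5887036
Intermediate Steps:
(52530 - 1*(-24931))*(2*C) = (52530 - 1*(-24931))*(2*38) = (52530 + 24931)*76 = 77461*76 = 5887036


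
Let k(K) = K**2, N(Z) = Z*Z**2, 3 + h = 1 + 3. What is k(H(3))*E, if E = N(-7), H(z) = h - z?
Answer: -1372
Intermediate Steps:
h = 1 (h = -3 + (1 + 3) = -3 + 4 = 1)
H(z) = 1 - z
N(Z) = Z**3
E = -343 (E = (-7)**3 = -343)
k(H(3))*E = (1 - 1*3)**2*(-343) = (1 - 3)**2*(-343) = (-2)**2*(-343) = 4*(-343) = -1372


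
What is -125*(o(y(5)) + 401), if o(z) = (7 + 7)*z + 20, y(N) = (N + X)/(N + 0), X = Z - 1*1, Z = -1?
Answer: -53675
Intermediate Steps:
X = -2 (X = -1 - 1*1 = -1 - 1 = -2)
y(N) = (-2 + N)/N (y(N) = (N - 2)/(N + 0) = (-2 + N)/N)
o(z) = 20 + 14*z (o(z) = 14*z + 20 = 20 + 14*z)
-125*(o(y(5)) + 401) = -125*((20 + 14*((-2 + 5)/5)) + 401) = -125*((20 + 14*((⅕)*3)) + 401) = -125*((20 + 14*(⅗)) + 401) = -125*((20 + 42/5) + 401) = -125*(142/5 + 401) = -125*2147/5 = -53675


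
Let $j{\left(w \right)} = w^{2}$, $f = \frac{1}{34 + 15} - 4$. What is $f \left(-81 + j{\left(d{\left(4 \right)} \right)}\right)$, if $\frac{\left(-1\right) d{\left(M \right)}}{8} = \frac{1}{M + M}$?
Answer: $\frac{15600}{49} \approx 318.37$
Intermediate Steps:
$d{\left(M \right)} = - \frac{4}{M}$ ($d{\left(M \right)} = - \frac{8}{M + M} = - \frac{8}{2 M} = - 8 \frac{1}{2 M} = - \frac{4}{M}$)
$f = - \frac{195}{49}$ ($f = \frac{1}{49} - 4 = - \frac{195}{49} \approx -3.9796$)
$f \left(-81 + j{\left(d{\left(4 \right)} \right)}\right) = - \frac{195 \left(-81 + \left(- \frac{4}{4}\right)^{2}\right)}{49} = - \frac{195 \left(-81 + \left(\left(-4\right) \frac{1}{4}\right)^{2}\right)}{49} = - \frac{195 \left(-81 + \left(-1\right)^{2}\right)}{49} = - \frac{195 \left(-81 + 1\right)}{49} = \left(- \frac{195}{49}\right) \left(-80\right) = \frac{15600}{49}$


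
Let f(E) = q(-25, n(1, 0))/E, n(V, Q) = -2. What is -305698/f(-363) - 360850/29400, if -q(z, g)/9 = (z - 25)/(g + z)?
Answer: -13982040899/2100 ≈ -6.6581e+6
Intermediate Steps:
q(z, g) = -9*(-25 + z)/(g + z) (q(z, g) = -9*(z - 25)/(g + z) = -9*(-25 + z)/(g + z))
f(E) = -50/(3*E) (f(E) = (9*(25 - 1*(-25))/(-2 - 25))/E = (9*(25 + 25)/(-27))/E = (9*(-1/27)*50)/E = -50/(3*E))
-305698/f(-363) - 360850/29400 = -305698/((-50/3/(-363))) - 360850/29400 = -305698/((-50/3*(-1/363))) - 360850*1/29400 = -305698/50/1089 - 1031/84 = -305698*1089/50 - 1031/84 = -166452561/25 - 1031/84 = -13982040899/2100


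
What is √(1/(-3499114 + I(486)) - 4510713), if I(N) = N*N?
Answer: I*√48023909824961181130/3262918 ≈ 2123.8*I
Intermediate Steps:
I(N) = N²
√(1/(-3499114 + I(486)) - 4510713) = √(1/(-3499114 + 486²) - 4510713) = √(1/(-3499114 + 236196) - 4510713) = √(1/(-3262918) - 4510713) = √(-1/3262918 - 4510713) = √(-14718086640535/3262918) = I*√48023909824961181130/3262918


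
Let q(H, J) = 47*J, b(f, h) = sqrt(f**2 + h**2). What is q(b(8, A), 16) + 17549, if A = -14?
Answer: 18301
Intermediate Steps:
q(b(8, A), 16) + 17549 = 47*16 + 17549 = 752 + 17549 = 18301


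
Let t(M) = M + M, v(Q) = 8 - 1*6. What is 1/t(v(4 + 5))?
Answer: ¼ ≈ 0.25000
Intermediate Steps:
v(Q) = 2 (v(Q) = 8 - 6 = 2)
t(M) = 2*M
1/t(v(4 + 5)) = 1/(2*2) = 1/4 = ¼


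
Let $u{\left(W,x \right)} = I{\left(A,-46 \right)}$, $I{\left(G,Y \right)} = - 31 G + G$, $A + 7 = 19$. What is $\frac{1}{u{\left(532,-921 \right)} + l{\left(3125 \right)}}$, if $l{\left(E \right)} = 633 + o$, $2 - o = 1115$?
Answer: $- \frac{1}{840} \approx -0.0011905$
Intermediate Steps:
$o = -1113$ ($o = 2 - 1115 = -1113$)
$A = 12$ ($A = -7 + 19 = 12$)
$I{\left(G,Y \right)} = - 30 G$
$u{\left(W,x \right)} = -360$ ($u{\left(W,x \right)} = \left(-30\right) 12 = -360$)
$l{\left(E \right)} = -480$ ($l{\left(E \right)} = 633 - 1113 = -480$)
$\frac{1}{u{\left(532,-921 \right)} + l{\left(3125 \right)}} = \frac{1}{-360 - 480} = \frac{1}{-840} = - \frac{1}{840}$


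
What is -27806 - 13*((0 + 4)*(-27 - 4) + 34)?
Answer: -26636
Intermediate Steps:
-27806 - 13*((0 + 4)*(-27 - 4) + 34) = -27806 - 13*(4*(-31) + 34) = -27806 - 13*(-124 + 34) = -27806 - 13*(-90) = -27806 + 1170 = -26636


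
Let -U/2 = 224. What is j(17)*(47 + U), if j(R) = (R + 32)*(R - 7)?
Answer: -196490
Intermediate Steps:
U = -448 (U = -2*224 = -448)
j(R) = (-7 + R)*(32 + R) (j(R) = (32 + R)*(-7 + R) = (-7 + R)*(32 + R))
j(17)*(47 + U) = (-224 + 17**2 + 25*17)*(47 - 448) = (-224 + 289 + 425)*(-401) = 490*(-401) = -196490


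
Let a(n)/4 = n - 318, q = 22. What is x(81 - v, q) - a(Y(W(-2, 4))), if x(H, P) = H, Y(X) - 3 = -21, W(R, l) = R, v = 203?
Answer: 1222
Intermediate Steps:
Y(X) = -18 (Y(X) = 3 - 21 = -18)
a(n) = -1272 + 4*n (a(n) = 4*(n - 318) = 4*(-318 + n) = -1272 + 4*n)
x(81 - v, q) - a(Y(W(-2, 4))) = (81 - 1*203) - (-1272 + 4*(-18)) = (81 - 203) - (-1272 - 72) = -122 - 1*(-1344) = -122 + 1344 = 1222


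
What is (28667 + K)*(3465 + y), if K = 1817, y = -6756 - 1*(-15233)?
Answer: 364039928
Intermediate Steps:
y = 8477 (y = -6756 + 15233 = 8477)
(28667 + K)*(3465 + y) = (28667 + 1817)*(3465 + 8477) = 30484*11942 = 364039928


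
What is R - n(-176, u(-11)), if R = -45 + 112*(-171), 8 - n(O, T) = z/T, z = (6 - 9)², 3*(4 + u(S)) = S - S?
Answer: -76829/4 ≈ -19207.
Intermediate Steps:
u(S) = -4 (u(S) = -4 + (S - S)/3 = -4 + (⅓)*0 = -4 + 0 = -4)
z = 9 (z = (-3)² = 9)
n(O, T) = 8 - 9/T
R = -19197 (R = -45 - 19152 = -19197)
R - n(-176, u(-11)) = -19197 - (8 - 9/(-4)) = -19197 - (8 - 9*(-¼)) = -19197 - (8 + 9/4) = -19197 - 1*41/4 = -19197 - 41/4 = -76829/4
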